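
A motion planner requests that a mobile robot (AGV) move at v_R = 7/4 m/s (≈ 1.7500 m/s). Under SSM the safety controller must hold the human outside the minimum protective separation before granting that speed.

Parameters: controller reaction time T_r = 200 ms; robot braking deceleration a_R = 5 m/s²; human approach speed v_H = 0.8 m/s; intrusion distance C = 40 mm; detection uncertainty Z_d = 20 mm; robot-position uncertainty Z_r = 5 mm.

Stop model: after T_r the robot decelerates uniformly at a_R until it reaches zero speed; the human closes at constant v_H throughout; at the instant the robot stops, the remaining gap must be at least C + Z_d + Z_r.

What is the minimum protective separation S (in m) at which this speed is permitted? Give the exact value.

S_min = 929/800 m = 1.1612 m

stop time T_s = (7/4)/5 = 0.3500 s
robot in T_r: 1.7500·0.2000 = 0.3500 m
robot under decel: 1.7500²/(2·5.0000) = 0.3063 m
human over T_r+T_s: 0.8000·(0.2000+0.3500) = 0.4400 m
residual clearance needed = 0.0400+0.0200+0.0050 = 0.0650 m
S_min ≈ 0.3500+0.3063+0.4400+0.0650  ⇒  S_min = 929/800 m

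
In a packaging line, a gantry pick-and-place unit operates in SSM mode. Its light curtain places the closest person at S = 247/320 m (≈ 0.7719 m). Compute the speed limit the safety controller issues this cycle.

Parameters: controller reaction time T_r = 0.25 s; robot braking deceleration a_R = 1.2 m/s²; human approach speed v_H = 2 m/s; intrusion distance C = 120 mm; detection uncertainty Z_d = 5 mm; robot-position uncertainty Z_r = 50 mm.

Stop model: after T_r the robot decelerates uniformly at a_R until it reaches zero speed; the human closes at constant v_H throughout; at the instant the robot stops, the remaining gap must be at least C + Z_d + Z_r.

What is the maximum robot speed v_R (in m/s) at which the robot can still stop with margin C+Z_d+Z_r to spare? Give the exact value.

v_R_max = 1/20 m/s = 0.0500 m/s

quadratic (5/12)·v² + (23/12)·v + (-31/320) = 0
  disc = (23/12)² − 4·(5/12)·(-31/320) = 2209/576 ; √disc = 47/24
  v_R = (−(23/12) + 47/24) / (2·(5/12)) = 1/20 m/s
check:
stop time T_s = (1/20)/(6/5) = 0.0417 s
robot in T_r: 0.0500·0.2500 = 0.0125 m
braking distance = 0.0500²/(2·1.2000) = 0.0010 m
human closes 2.0000·0.2917 = 0.5833 m
C+Z_d+Z_r = 0.1200+0.0050+0.0500 = 0.1750 m
sum ≈ 0.0125+0.0010+0.5833+0.1750 ≈ 0.7719 m = S ✓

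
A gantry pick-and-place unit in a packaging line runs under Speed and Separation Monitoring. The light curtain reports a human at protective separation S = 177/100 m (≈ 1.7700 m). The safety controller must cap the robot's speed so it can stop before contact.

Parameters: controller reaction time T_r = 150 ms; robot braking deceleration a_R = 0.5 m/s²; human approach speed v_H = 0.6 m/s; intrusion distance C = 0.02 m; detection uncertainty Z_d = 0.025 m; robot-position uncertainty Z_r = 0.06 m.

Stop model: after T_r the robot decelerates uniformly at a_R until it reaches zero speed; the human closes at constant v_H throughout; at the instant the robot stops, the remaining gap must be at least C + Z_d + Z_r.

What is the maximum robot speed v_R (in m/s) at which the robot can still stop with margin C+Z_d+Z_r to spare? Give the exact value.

v_R_max = 3/4 m/s = 0.7500 m/s

collect terms ⇒ (1)·v_R² + (27/20)·v_R + (-63/40) = 0
  disc = (27/20)² − 4·(1)·(-63/40) = 3249/400 ; √disc = 57/20
  v_R = (−(27/20) + 57/20) / (2·(1)) = 3/4 m/s
check:
T_s = v_R/a_R = (3/4)/(1/2) = 1.5000 s
robot in T_r: 0.7500·0.1500 = 0.1125 m
robot covers 0.7500·1.5000 − ½·0.5000·1.5000² = 0.5625 m while stopping
human closes 0.6000·1.6500 = 0.9900 m
C+Z_d+Z_r = 0.0200+0.0250+0.0600 = 0.1050 m
sum ≈ 0.1125+0.5625+0.9900+0.1050 ≈ 1.7700 m = S ✓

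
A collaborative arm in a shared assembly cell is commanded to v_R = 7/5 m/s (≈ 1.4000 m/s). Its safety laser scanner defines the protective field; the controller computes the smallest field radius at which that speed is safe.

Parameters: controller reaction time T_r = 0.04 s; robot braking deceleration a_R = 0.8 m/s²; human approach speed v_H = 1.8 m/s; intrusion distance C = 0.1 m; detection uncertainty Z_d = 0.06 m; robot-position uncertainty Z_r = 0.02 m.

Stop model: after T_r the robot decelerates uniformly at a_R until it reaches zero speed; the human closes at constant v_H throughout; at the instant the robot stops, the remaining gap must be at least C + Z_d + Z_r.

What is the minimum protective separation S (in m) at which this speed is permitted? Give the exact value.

S_min = 4683/1000 m = 4.6830 m

stop time T_s = (7/5)/(4/5) = 1.7500 s
robot in T_r: 1.4000·0.0400 = 0.0560 m
braking distance = 1.4000²/(2·0.8000) = 1.2250 m
human closes 1.8000·1.7900 = 3.2220 m
C+Z_d+Z_r = 0.1000+0.0600+0.0200 = 0.1800 m
S_min ≈ 0.0560+1.2250+3.2220+0.1800  ⇒  S_min = 4683/1000 m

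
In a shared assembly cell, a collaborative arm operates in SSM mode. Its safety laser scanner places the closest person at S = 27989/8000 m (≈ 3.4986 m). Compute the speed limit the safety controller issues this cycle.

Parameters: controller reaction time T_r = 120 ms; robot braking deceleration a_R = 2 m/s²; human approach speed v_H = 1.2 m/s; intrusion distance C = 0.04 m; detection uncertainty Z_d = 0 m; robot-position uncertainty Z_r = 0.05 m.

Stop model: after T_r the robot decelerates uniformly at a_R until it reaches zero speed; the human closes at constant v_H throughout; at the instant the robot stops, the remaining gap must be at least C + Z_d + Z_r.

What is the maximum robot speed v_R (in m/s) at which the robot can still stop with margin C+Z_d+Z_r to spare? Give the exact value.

at the boundary: (1/4)·v² + (18/25)·v + (-26117/8000) = 0
  disc = (18/25)² − 4·(1/4)·(-26117/8000) = 151321/40000 ; √disc = 389/200
  v_R = (−(18/25) + 389/200) / (2·(1/4)) = 49/20 m/s
check:
T_s = v_R/a_R = (49/20)/2 = 1.2250 s
robot in T_r: 2.4500·0.1200 = 0.2940 m
braking distance = 2.4500²/(2·2.0000) = 1.5006 m
human over T_r+T_s: 1.2000·(0.1200+1.2250) = 1.6140 m
C+Z_d+Z_r = 0.0400+0.0000+0.0500 = 0.0900 m
sum ≈ 0.2940+1.5006+1.6140+0.0900 ≈ 3.4986 m = S ✓

v_R_max = 49/20 m/s = 2.4500 m/s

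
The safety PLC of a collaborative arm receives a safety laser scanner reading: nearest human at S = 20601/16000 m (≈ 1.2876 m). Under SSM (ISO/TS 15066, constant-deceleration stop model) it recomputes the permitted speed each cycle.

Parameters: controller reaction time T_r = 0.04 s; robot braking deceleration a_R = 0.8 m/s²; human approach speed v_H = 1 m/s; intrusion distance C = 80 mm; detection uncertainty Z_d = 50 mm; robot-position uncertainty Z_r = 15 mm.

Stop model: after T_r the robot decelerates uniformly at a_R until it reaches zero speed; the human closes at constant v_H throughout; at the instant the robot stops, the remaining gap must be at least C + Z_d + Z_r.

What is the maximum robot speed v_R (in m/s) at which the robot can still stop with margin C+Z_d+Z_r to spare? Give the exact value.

quadratic (5/8)·v² + (129/100)·v + (-17641/16000) = 0
  disc = (129/100)² − 4·(5/8)·(-17641/16000) = 707281/160000 ; √disc = 841/400
  v_R = (−(129/100) + 841/400) / (2·(5/8)) = 13/20 m/s
check:
braking lasts T_s = (13/20)/(4/5) = 0.8125 s
reaction-phase robot travel = 0.6500·0.0400 = 0.0260 m
robot covers 0.6500·0.8125 − ½·0.8000·0.8125² = 0.2641 m while stopping
human closes 1.0000·0.8525 = 0.8525 m
C+Z_d+Z_r = 0.0800+0.0500+0.0150 = 0.1450 m
sum ≈ 0.0260+0.2641+0.8525+0.1450 ≈ 1.2876 m = S ✓

v_R_max = 13/20 m/s = 0.6500 m/s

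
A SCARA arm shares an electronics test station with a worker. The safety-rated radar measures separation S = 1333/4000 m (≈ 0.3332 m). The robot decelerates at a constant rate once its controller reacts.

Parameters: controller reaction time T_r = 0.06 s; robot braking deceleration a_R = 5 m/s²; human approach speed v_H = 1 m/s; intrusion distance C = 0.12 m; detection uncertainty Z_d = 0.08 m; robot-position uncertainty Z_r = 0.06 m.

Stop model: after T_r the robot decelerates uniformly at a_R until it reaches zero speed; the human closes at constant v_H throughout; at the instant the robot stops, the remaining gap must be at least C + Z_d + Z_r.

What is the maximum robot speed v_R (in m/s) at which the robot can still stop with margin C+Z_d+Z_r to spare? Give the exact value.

v_R_max = 1/20 m/s = 0.0500 m/s

collect terms ⇒ (1/10)·v_R² + (13/50)·v_R + (-53/4000) = 0
  disc = (13/50)² − 4·(1/10)·(-53/4000) = 729/10000 ; √disc = 27/100
  v_R = (−(13/50) + 27/100) / (2·(1/10)) = 1/20 m/s
check:
braking lasts T_s = (1/20)/5 = 0.0100 s
reaction-phase robot travel = 0.0500·0.0600 = 0.0030 m
robot covers 0.0500·0.0100 − ½·5.0000·0.0100² = 0.0003 m while stopping
human over T_r+T_s: 1.0000·(0.0600+0.0100) = 0.0700 m
C+Z_d+Z_r = 0.1200+0.0800+0.0600 = 0.2600 m
sum ≈ 0.0030+0.0003+0.0700+0.2600 ≈ 0.3332 m = S ✓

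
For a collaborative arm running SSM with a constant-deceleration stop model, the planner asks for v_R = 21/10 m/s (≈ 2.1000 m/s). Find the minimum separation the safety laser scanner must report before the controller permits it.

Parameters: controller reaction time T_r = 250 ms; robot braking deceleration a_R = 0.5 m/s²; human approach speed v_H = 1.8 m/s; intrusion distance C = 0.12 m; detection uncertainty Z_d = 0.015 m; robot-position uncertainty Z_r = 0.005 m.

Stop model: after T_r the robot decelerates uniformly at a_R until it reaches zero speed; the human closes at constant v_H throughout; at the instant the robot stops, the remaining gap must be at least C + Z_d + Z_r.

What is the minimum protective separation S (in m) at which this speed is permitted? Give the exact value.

T_s = v_R/a_R = (21/10)/(1/2) = 4.2000 s
robot covers v_R·T_r = 2.1000·0.2500 = 0.5250 m before braking
robot under decel: 2.1000²/(2·0.5000) = 4.4100 m
human closes 1.8000·4.4500 = 8.0100 m
residual clearance needed = 0.1200+0.0150+0.0050 = 0.1400 m
S_min ≈ 0.5250+4.4100+8.0100+0.1400  ⇒  S_min = 2617/200 m

S_min = 2617/200 m = 13.0850 m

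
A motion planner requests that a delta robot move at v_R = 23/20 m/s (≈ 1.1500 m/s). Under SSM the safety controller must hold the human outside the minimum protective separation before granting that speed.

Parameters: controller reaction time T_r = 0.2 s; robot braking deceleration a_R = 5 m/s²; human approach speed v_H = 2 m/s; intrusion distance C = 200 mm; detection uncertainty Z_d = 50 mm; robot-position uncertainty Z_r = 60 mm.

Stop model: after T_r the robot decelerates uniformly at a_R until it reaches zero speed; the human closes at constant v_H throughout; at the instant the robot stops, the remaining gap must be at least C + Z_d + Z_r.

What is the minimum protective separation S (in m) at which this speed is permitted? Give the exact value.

S_min = 6129/4000 m = 1.5322 m

braking lasts T_s = (23/20)/5 = 0.2300 s
reaction-phase robot travel = 1.1500·0.2000 = 0.2300 m
braking distance = 1.1500²/(2·5.0000) = 0.1323 m
person approaches 2.0000·(0.2000+0.2300) = 0.8600 m
margins: 0.2000+0.0500+0.0600 = 0.3100 m
S_min ≈ 0.2300+0.1323+0.8600+0.3100  ⇒  S_min = 6129/4000 m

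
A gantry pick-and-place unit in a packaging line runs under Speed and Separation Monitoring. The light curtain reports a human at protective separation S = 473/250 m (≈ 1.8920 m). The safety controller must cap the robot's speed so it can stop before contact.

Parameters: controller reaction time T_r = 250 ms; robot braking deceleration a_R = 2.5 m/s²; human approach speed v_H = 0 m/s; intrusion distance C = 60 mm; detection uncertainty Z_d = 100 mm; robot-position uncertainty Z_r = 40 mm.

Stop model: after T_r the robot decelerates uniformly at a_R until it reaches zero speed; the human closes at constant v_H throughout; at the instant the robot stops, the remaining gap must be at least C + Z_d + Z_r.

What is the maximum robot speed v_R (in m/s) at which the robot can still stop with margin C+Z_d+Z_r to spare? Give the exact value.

collect terms ⇒ (1/5)·v_R² + (1/4)·v_R + (-423/250) = 0
  disc = (1/4)² − 4·(1/5)·(-423/250) = 14161/10000 ; √disc = 119/100
  v_R = (−(1/4) + 119/100) / (2·(1/5)) = 47/20 m/s
check:
T_s = v_R/a_R = (47/20)/(5/2) = 0.9400 s
robot in T_r: 2.3500·0.2500 = 0.5875 m
braking distance = 2.3500²/(2·2.5000) = 1.1045 m
human closes 0.0000·1.1900 = 0.0000 m
C+Z_d+Z_r = 0.0600+0.1000+0.0400 = 0.2000 m
sum ≈ 0.5875+1.1045+0.0000+0.2000 ≈ 1.8920 m = S ✓

v_R_max = 47/20 m/s = 2.3500 m/s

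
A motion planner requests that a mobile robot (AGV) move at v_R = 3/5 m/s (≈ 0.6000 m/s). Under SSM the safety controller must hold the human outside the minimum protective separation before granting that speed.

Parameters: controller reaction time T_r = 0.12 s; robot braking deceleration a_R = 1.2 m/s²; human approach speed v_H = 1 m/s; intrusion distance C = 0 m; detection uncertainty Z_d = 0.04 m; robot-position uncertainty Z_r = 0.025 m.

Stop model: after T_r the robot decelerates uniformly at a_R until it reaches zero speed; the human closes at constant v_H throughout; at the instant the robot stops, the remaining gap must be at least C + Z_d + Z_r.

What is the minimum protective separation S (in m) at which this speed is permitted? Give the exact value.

S_min = 907/1000 m = 0.9070 m

braking lasts T_s = (3/5)/(6/5) = 0.5000 s
robot in T_r: 0.6000·0.1200 = 0.0720 m
robot covers 0.6000·0.5000 − ½·1.2000·0.5000² = 0.1500 m while stopping
human over T_r+T_s: 1.0000·(0.1200+0.5000) = 0.6200 m
residual clearance needed = 0.0000+0.0400+0.0250 = 0.0650 m
S_min ≈ 0.0720+0.1500+0.6200+0.0650  ⇒  S_min = 907/1000 m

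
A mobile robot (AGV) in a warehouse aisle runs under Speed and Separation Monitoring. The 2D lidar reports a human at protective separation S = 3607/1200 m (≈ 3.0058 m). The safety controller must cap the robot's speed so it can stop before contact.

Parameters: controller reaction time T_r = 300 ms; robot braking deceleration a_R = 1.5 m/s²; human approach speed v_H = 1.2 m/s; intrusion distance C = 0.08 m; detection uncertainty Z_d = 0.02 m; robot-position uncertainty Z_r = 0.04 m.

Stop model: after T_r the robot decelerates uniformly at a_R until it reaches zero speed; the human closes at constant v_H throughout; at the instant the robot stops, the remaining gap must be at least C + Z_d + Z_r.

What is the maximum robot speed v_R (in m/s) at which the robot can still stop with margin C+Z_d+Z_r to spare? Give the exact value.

collect terms ⇒ (1/3)·v_R² + (11/10)·v_R + (-3007/1200) = 0
  disc = (11/10)² − 4·(1/3)·(-3007/1200) = 1024/225 ; √disc = 32/15
  v_R = (−(11/10) + 32/15) / (2·(1/3)) = 31/20 m/s
check:
stop time T_s = (31/20)/(3/2) = 1.0333 s
reaction-phase robot travel = 1.5500·0.3000 = 0.4650 m
robot covers 1.5500·1.0333 − ½·1.5000·1.0333² = 0.8008 m while stopping
human over T_r+T_s: 1.2000·(0.3000+1.0333) = 1.6000 m
C+Z_d+Z_r = 0.0800+0.0200+0.0400 = 0.1400 m
sum ≈ 0.4650+0.8008+1.6000+0.1400 ≈ 3.0058 m = S ✓

v_R_max = 31/20 m/s = 1.5500 m/s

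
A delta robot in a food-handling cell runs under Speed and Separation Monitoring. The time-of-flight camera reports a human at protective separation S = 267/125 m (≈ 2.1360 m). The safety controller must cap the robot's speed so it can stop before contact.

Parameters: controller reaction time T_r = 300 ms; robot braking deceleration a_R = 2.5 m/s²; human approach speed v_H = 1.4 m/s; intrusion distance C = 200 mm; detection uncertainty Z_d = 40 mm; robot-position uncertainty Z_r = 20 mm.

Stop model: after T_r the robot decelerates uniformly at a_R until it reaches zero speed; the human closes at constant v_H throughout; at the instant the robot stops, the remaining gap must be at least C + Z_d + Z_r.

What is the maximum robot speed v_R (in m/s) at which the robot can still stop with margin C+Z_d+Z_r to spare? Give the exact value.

collect terms ⇒ (1/5)·v_R² + (43/50)·v_R + (-182/125) = 0
  disc = (43/50)² − 4·(1/5)·(-182/125) = 4761/2500 ; √disc = 69/50
  v_R = (−(43/50) + 69/50) / (2·(1/5)) = 13/10 m/s
check:
stop time T_s = (13/10)/(5/2) = 0.5200 s
robot covers v_R·T_r = 1.3000·0.3000 = 0.3900 m before braking
robot covers 1.3000·0.5200 − ½·2.5000·0.5200² = 0.3380 m while stopping
human over T_r+T_s: 1.4000·(0.3000+0.5200) = 1.1480 m
margins: 0.2000+0.0400+0.0200 = 0.2600 m
sum ≈ 0.3900+0.3380+1.1480+0.2600 ≈ 2.1360 m = S ✓

v_R_max = 13/10 m/s = 1.3000 m/s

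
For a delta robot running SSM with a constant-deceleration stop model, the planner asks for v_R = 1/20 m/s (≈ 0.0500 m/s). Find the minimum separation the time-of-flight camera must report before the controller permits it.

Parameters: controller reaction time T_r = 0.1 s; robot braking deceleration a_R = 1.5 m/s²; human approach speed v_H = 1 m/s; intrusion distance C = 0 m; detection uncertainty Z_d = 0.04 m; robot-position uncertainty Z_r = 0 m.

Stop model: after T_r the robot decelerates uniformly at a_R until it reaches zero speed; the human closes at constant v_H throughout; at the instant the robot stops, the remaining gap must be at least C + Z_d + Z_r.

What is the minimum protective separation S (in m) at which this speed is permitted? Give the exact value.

braking lasts T_s = (1/20)/(3/2) = 0.0333 s
reaction-phase robot travel = 0.0500·0.1000 = 0.0050 m
robot under decel: 0.0500²/(2·1.5000) = 0.0008 m
person approaches 1.0000·(0.1000+0.0333) = 0.1333 m
residual clearance needed = 0.0000+0.0400+0.0000 = 0.0400 m
S_min ≈ 0.0050+0.0008+0.1333+0.0400  ⇒  S_min = 43/240 m

S_min = 43/240 m = 0.1792 m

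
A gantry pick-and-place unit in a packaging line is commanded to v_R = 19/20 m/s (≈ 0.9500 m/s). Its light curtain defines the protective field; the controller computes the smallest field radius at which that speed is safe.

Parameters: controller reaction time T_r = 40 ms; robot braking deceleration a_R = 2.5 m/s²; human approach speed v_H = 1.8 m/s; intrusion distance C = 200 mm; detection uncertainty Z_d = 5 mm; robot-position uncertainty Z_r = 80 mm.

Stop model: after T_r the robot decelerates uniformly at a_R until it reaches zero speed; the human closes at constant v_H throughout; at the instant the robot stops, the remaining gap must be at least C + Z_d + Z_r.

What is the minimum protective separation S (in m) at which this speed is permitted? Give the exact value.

stop time T_s = (19/20)/(5/2) = 0.3800 s
robot covers v_R·T_r = 0.9500·0.0400 = 0.0380 m before braking
braking distance = 0.9500²/(2·2.5000) = 0.1805 m
person approaches 1.8000·(0.0400+0.3800) = 0.7560 m
margins: 0.2000+0.0050+0.0800 = 0.2850 m
S_min ≈ 0.0380+0.1805+0.7560+0.2850  ⇒  S_min = 2519/2000 m

S_min = 2519/2000 m = 1.2595 m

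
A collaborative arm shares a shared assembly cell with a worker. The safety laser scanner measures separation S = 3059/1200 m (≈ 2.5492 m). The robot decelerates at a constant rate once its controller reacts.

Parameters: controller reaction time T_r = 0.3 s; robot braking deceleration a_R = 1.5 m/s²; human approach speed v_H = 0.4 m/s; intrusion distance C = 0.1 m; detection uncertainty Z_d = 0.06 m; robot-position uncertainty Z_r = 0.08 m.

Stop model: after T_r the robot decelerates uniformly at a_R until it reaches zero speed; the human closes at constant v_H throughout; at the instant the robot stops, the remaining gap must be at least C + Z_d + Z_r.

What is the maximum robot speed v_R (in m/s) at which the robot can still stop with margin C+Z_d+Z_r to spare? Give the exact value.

collect terms ⇒ (1/3)·v_R² + (17/30)·v_R + (-2627/1200) = 0
  disc = (17/30)² − 4·(1/3)·(-2627/1200) = 81/25 ; √disc = 9/5
  v_R = (−(17/30) + 9/5) / (2·(1/3)) = 37/20 m/s
check:
T_s = v_R/a_R = (37/20)/(3/2) = 1.2333 s
reaction-phase robot travel = 1.8500·0.3000 = 0.5550 m
robot under decel: 1.8500²/(2·1.5000) = 1.1408 m
person approaches 0.4000·(0.3000+1.2333) = 0.6133 m
C+Z_d+Z_r = 0.1000+0.0600+0.0800 = 0.2400 m
sum ≈ 0.5550+1.1408+0.6133+0.2400 ≈ 2.5492 m = S ✓

v_R_max = 37/20 m/s = 1.8500 m/s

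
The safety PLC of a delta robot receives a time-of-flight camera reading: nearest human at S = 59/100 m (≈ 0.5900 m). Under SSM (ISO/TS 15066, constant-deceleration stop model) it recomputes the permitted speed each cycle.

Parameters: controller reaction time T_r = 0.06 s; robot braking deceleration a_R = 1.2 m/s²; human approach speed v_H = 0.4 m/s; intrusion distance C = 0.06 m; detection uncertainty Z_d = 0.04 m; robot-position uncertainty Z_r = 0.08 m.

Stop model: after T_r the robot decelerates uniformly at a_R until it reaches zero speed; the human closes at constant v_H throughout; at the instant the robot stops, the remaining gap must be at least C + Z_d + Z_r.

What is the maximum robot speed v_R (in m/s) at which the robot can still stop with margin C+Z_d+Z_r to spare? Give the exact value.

collect terms ⇒ (5/12)·v_R² + (59/150)·v_R + (-193/500) = 0
  disc = (59/150)² − 4·(5/12)·(-193/500) = 4489/5625 ; √disc = 67/75
  v_R = (−(59/150) + 67/75) / (2·(5/12)) = 3/5 m/s
check:
T_s = v_R/a_R = (3/5)/(6/5) = 0.5000 s
robot in T_r: 0.6000·0.0600 = 0.0360 m
braking distance = 0.6000²/(2·1.2000) = 0.1500 m
human over T_r+T_s: 0.4000·(0.0600+0.5000) = 0.2240 m
residual clearance needed = 0.0600+0.0400+0.0800 = 0.1800 m
sum ≈ 0.0360+0.1500+0.2240+0.1800 ≈ 0.5900 m = S ✓

v_R_max = 3/5 m/s = 0.6000 m/s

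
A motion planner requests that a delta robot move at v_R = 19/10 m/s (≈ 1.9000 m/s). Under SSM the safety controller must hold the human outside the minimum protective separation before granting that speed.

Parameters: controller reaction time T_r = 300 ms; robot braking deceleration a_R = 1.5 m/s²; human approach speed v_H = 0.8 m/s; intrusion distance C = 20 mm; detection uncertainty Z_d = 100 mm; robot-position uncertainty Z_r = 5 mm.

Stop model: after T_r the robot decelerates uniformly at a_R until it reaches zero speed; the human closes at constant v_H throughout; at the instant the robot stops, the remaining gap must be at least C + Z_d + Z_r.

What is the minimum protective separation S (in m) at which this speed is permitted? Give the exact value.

S_min = 1891/600 m = 3.1517 m

stop time T_s = (19/10)/(3/2) = 1.2667 s
robot covers v_R·T_r = 1.9000·0.3000 = 0.5700 m before braking
robot covers 1.9000·1.2667 − ½·1.5000·1.2667² = 1.2033 m while stopping
human over T_r+T_s: 0.8000·(0.3000+1.2667) = 1.2533 m
residual clearance needed = 0.0200+0.1000+0.0050 = 0.1250 m
S_min ≈ 0.5700+1.2033+1.2533+0.1250  ⇒  S_min = 1891/600 m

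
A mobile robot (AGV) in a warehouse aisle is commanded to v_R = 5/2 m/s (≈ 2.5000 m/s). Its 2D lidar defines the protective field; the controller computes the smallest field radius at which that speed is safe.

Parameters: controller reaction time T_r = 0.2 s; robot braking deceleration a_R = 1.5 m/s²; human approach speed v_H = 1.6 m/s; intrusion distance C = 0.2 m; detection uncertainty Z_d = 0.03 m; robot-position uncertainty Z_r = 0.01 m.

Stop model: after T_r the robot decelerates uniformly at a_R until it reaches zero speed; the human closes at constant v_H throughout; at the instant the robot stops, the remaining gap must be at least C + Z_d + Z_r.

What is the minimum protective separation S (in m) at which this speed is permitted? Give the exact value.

braking lasts T_s = (5/2)/(3/2) = 1.6667 s
robot in T_r: 2.5000·0.2000 = 0.5000 m
braking distance = 2.5000²/(2·1.5000) = 2.0833 m
human over T_r+T_s: 1.6000·(0.2000+1.6667) = 2.9867 m
C+Z_d+Z_r = 0.2000+0.0300+0.0100 = 0.2400 m
S_min ≈ 0.5000+2.0833+2.9867+0.2400  ⇒  S_min = 581/100 m

S_min = 581/100 m = 5.8100 m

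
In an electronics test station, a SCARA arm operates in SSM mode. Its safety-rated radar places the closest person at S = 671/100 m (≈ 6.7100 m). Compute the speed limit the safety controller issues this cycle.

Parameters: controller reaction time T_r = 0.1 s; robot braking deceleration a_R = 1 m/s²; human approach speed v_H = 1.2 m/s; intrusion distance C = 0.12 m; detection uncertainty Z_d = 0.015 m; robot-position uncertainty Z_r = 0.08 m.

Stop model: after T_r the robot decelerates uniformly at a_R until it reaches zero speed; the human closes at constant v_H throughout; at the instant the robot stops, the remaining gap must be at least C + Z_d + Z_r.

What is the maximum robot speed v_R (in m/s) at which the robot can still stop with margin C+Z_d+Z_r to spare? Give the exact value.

at the boundary: (1/2)·v² + (13/10)·v + (-51/8) = 0
  disc = (13/10)² − 4·(1/2)·(-51/8) = 361/25 ; √disc = 19/5
  v_R = (−(13/10) + 19/5) / (2·(1/2)) = 5/2 m/s
check:
braking lasts T_s = (5/2)/1 = 2.5000 s
robot in T_r: 2.5000·0.1000 = 0.2500 m
braking distance = 2.5000²/(2·1.0000) = 3.1250 m
human over T_r+T_s: 1.2000·(0.1000+2.5000) = 3.1200 m
margins: 0.1200+0.0150+0.0800 = 0.2150 m
sum ≈ 0.2500+3.1250+3.1200+0.2150 ≈ 6.7100 m = S ✓

v_R_max = 5/2 m/s = 2.5000 m/s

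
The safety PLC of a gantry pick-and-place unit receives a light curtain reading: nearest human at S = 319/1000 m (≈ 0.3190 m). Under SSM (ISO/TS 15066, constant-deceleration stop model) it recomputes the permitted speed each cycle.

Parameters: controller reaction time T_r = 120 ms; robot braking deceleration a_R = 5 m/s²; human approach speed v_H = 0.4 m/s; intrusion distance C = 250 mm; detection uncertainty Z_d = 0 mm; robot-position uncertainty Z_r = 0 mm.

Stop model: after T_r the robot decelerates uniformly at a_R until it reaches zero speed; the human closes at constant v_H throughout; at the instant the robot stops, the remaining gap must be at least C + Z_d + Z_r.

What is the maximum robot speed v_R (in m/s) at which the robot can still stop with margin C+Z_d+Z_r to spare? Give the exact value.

v_R_max = 1/10 m/s = 0.1000 m/s

at the boundary: (1/10)·v² + (1/5)·v + (-21/1000) = 0
  disc = (1/5)² − 4·(1/10)·(-21/1000) = 121/2500 ; √disc = 11/50
  v_R = (−(1/5) + 11/50) / (2·(1/10)) = 1/10 m/s
check:
braking lasts T_s = (1/10)/5 = 0.0200 s
reaction-phase robot travel = 0.1000·0.1200 = 0.0120 m
braking distance = 0.1000²/(2·5.0000) = 0.0010 m
human over T_r+T_s: 0.4000·(0.1200+0.0200) = 0.0560 m
C+Z_d+Z_r = 0.2500+0.0000+0.0000 = 0.2500 m
sum ≈ 0.0120+0.0010+0.0560+0.2500 ≈ 0.3190 m = S ✓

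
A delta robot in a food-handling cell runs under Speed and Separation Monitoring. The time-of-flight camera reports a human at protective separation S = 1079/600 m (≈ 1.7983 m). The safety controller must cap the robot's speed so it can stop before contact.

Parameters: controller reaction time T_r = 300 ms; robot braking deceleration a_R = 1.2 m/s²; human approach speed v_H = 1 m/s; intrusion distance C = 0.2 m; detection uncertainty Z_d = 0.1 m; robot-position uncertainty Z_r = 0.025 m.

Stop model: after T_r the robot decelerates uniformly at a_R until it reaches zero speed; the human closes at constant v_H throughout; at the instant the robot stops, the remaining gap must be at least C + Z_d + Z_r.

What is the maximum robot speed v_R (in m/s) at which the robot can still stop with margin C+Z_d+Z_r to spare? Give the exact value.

v_R_max = 4/5 m/s = 0.8000 m/s

at the boundary: (5/12)·v² + (17/15)·v + (-88/75) = 0
  disc = (17/15)² − 4·(5/12)·(-88/75) = 81/25 ; √disc = 9/5
  v_R = (−(17/15) + 9/5) / (2·(5/12)) = 4/5 m/s
check:
T_s = v_R/a_R = (4/5)/(6/5) = 0.6667 s
robot covers v_R·T_r = 0.8000·0.3000 = 0.2400 m before braking
robot under decel: 0.8000²/(2·1.2000) = 0.2667 m
human over T_r+T_s: 1.0000·(0.3000+0.6667) = 0.9667 m
residual clearance needed = 0.2000+0.1000+0.0250 = 0.3250 m
sum ≈ 0.2400+0.2667+0.9667+0.3250 ≈ 1.7983 m = S ✓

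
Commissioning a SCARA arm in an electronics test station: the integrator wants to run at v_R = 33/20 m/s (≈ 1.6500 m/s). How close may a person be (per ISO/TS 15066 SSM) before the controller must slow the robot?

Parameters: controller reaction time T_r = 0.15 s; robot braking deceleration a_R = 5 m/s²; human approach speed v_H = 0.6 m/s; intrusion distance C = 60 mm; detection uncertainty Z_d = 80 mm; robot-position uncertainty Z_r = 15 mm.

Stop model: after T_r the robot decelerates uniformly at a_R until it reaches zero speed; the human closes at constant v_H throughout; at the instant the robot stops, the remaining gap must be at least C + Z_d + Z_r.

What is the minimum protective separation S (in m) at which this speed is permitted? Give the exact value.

braking lasts T_s = (33/20)/5 = 0.3300 s
robot covers v_R·T_r = 1.6500·0.1500 = 0.2475 m before braking
braking distance = 1.6500²/(2·5.0000) = 0.2722 m
human closes 0.6000·0.4800 = 0.2880 m
C+Z_d+Z_r = 0.0600+0.0800+0.0150 = 0.1550 m
S_min ≈ 0.2475+0.2722+0.2880+0.1550  ⇒  S_min = 3851/4000 m

S_min = 3851/4000 m = 0.9627 m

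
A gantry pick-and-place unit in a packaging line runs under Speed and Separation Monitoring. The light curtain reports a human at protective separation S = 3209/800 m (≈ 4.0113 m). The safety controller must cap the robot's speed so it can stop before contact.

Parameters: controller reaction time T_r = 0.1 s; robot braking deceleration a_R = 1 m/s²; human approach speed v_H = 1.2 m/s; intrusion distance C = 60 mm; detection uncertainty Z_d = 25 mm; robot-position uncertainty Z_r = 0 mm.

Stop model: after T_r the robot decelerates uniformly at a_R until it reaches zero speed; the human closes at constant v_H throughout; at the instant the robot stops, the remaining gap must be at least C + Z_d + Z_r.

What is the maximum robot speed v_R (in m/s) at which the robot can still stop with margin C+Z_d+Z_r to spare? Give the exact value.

v_R_max = 7/4 m/s = 1.7500 m/s

collect terms ⇒ (1/2)·v_R² + (13/10)·v_R + (-609/160) = 0
  disc = (13/10)² − 4·(1/2)·(-609/160) = 3721/400 ; √disc = 61/20
  v_R = (−(13/10) + 61/20) / (2·(1/2)) = 7/4 m/s
check:
braking lasts T_s = (7/4)/1 = 1.7500 s
reaction-phase robot travel = 1.7500·0.1000 = 0.1750 m
robot under decel: 1.7500²/(2·1.0000) = 1.5312 m
person approaches 1.2000·(0.1000+1.7500) = 2.2200 m
C+Z_d+Z_r = 0.0600+0.0250+0.0000 = 0.0850 m
sum ≈ 0.1750+1.5312+2.2200+0.0850 ≈ 4.0113 m = S ✓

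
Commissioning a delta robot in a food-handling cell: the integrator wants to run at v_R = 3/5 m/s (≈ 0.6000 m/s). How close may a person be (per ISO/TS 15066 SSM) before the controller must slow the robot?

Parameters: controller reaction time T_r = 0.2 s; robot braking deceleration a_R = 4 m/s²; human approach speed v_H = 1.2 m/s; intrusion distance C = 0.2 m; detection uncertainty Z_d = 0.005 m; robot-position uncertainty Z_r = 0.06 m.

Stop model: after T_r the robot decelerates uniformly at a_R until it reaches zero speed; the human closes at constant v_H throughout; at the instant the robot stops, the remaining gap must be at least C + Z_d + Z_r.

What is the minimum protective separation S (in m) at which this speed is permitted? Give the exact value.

braking lasts T_s = (3/5)/4 = 0.1500 s
robot in T_r: 0.6000·0.2000 = 0.1200 m
robot covers 0.6000·0.1500 − ½·4.0000·0.1500² = 0.0450 m while stopping
human over T_r+T_s: 1.2000·(0.2000+0.1500) = 0.4200 m
margins: 0.2000+0.0050+0.0600 = 0.2650 m
S_min ≈ 0.1200+0.0450+0.4200+0.2650  ⇒  S_min = 17/20 m

S_min = 17/20 m = 0.8500 m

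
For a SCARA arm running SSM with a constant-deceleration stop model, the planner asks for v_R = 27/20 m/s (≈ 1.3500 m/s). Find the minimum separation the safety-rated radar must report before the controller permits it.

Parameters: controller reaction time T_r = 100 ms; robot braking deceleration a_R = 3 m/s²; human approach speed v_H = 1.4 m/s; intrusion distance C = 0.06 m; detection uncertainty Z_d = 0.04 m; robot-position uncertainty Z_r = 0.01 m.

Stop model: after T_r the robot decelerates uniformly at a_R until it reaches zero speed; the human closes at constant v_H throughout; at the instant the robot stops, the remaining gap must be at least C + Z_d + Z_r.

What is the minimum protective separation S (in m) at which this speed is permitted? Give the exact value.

S_min = 211/160 m = 1.3188 m

stop time T_s = (27/20)/3 = 0.4500 s
robot covers v_R·T_r = 1.3500·0.1000 = 0.1350 m before braking
robot under decel: 1.3500²/(2·3.0000) = 0.3038 m
human closes 1.4000·0.5500 = 0.7700 m
residual clearance needed = 0.0600+0.0400+0.0100 = 0.1100 m
S_min ≈ 0.1350+0.3038+0.7700+0.1100  ⇒  S_min = 211/160 m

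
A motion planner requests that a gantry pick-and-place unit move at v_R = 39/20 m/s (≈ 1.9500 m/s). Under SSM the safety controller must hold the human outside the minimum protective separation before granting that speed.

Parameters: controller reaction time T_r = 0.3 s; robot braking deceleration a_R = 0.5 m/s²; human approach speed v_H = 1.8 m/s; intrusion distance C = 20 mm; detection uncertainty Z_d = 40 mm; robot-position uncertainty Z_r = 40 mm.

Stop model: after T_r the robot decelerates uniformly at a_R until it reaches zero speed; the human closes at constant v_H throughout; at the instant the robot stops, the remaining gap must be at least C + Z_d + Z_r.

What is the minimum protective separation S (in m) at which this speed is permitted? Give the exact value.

S_min = 4819/400 m = 12.0475 m

T_s = v_R/a_R = (39/20)/(1/2) = 3.9000 s
reaction-phase robot travel = 1.9500·0.3000 = 0.5850 m
braking distance = 1.9500²/(2·0.5000) = 3.8025 m
human closes 1.8000·4.2000 = 7.5600 m
C+Z_d+Z_r = 0.0200+0.0400+0.0400 = 0.1000 m
S_min ≈ 0.5850+3.8025+7.5600+0.1000  ⇒  S_min = 4819/400 m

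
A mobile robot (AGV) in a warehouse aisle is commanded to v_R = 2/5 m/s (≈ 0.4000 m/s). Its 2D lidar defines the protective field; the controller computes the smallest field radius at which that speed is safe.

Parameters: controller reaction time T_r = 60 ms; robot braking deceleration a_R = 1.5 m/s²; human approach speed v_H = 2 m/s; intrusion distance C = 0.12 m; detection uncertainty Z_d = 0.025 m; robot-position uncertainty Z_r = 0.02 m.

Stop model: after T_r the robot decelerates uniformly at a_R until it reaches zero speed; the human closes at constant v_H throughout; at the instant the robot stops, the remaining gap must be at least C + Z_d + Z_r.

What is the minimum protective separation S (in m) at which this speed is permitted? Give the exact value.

braking lasts T_s = (2/5)/(3/2) = 0.2667 s
reaction-phase robot travel = 0.4000·0.0600 = 0.0240 m
braking distance = 0.4000²/(2·1.5000) = 0.0533 m
human closes 2.0000·0.3267 = 0.6533 m
C+Z_d+Z_r = 0.1200+0.0250+0.0200 = 0.1650 m
S_min ≈ 0.0240+0.0533+0.6533+0.1650  ⇒  S_min = 2687/3000 m

S_min = 2687/3000 m = 0.8957 m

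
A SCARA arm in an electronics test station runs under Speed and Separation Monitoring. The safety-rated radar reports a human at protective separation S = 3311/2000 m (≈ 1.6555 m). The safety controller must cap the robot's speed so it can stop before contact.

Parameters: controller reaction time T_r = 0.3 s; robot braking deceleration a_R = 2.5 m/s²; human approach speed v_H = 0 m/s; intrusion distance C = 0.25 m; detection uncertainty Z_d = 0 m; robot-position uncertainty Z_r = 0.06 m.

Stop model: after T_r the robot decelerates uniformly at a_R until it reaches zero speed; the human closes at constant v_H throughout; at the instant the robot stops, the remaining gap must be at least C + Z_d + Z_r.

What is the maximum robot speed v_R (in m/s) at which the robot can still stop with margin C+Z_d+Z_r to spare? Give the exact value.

at the boundary: (1/5)·v² + (3/10)·v + (-2691/2000) = 0
  disc = (3/10)² − 4·(1/5)·(-2691/2000) = 729/625 ; √disc = 27/25
  v_R = (−(3/10) + 27/25) / (2·(1/5)) = 39/20 m/s
check:
stop time T_s = (39/20)/(5/2) = 0.7800 s
robot covers v_R·T_r = 1.9500·0.3000 = 0.5850 m before braking
braking distance = 1.9500²/(2·2.5000) = 0.7605 m
person approaches 0.0000·(0.3000+0.7800) = 0.0000 m
margins: 0.2500+0.0000+0.0600 = 0.3100 m
sum ≈ 0.5850+0.7605+0.0000+0.3100 ≈ 1.6555 m = S ✓

v_R_max = 39/20 m/s = 1.9500 m/s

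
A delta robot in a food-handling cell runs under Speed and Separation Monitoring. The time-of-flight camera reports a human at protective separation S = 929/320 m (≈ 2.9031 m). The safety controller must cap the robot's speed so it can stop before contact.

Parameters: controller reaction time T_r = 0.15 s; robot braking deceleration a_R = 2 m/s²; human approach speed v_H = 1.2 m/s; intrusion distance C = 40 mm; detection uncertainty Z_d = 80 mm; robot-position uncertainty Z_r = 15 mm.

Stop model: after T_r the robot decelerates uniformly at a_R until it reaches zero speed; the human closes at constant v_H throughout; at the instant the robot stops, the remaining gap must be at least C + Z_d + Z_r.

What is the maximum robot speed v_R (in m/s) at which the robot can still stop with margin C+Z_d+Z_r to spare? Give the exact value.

v_R_max = 41/20 m/s = 2.0500 m/s

collect terms ⇒ (1/4)·v_R² + (3/4)·v_R + (-4141/1600) = 0
  disc = (3/4)² − 4·(1/4)·(-4141/1600) = 5041/1600 ; √disc = 71/40
  v_R = (−(3/4) + 71/40) / (2·(1/4)) = 41/20 m/s
check:
T_s = v_R/a_R = (41/20)/2 = 1.0250 s
robot covers v_R·T_r = 2.0500·0.1500 = 0.3075 m before braking
robot covers 2.0500·1.0250 − ½·2.0000·1.0250² = 1.0506 m while stopping
person approaches 1.2000·(0.1500+1.0250) = 1.4100 m
C+Z_d+Z_r = 0.0400+0.0800+0.0150 = 0.1350 m
sum ≈ 0.3075+1.0506+1.4100+0.1350 ≈ 2.9031 m = S ✓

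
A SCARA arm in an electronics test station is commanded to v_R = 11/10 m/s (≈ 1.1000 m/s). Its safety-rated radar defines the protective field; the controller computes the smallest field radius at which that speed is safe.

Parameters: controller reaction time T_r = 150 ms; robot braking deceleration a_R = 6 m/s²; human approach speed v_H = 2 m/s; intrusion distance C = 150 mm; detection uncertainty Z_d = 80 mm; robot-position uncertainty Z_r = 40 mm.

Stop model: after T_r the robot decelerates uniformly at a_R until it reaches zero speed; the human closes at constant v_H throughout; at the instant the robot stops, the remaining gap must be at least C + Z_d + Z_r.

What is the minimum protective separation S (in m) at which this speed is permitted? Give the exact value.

T_s = v_R/a_R = (11/10)/6 = 0.1833 s
reaction-phase robot travel = 1.1000·0.1500 = 0.1650 m
robot covers 1.1000·0.1833 − ½·6.0000·0.1833² = 0.1008 m while stopping
person approaches 2.0000·(0.1500+0.1833) = 0.6667 m
residual clearance needed = 0.1500+0.0800+0.0400 = 0.2700 m
S_min ≈ 0.1650+0.1008+0.6667+0.2700  ⇒  S_min = 481/400 m

S_min = 481/400 m = 1.2025 m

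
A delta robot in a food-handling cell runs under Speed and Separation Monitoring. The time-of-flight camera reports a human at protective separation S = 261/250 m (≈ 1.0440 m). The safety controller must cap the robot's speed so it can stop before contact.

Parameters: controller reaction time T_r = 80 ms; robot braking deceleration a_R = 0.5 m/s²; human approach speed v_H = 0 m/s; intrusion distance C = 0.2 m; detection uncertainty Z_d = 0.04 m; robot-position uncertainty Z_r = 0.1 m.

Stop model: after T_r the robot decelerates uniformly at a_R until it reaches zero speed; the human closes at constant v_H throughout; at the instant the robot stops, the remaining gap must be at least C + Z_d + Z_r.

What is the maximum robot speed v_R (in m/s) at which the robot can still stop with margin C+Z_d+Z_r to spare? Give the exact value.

v_R_max = 4/5 m/s = 0.8000 m/s

collect terms ⇒ (1)·v_R² + (2/25)·v_R + (-88/125) = 0
  disc = (2/25)² − 4·(1)·(-88/125) = 1764/625 ; √disc = 42/25
  v_R = (−(2/25) + 42/25) / (2·(1)) = 4/5 m/s
check:
braking lasts T_s = (4/5)/(1/2) = 1.6000 s
robot in T_r: 0.8000·0.0800 = 0.0640 m
robot covers 0.8000·1.6000 − ½·0.5000·1.6000² = 0.6400 m while stopping
human closes 0.0000·1.6800 = 0.0000 m
C+Z_d+Z_r = 0.2000+0.0400+0.1000 = 0.3400 m
sum ≈ 0.0640+0.6400+0.0000+0.3400 ≈ 1.0440 m = S ✓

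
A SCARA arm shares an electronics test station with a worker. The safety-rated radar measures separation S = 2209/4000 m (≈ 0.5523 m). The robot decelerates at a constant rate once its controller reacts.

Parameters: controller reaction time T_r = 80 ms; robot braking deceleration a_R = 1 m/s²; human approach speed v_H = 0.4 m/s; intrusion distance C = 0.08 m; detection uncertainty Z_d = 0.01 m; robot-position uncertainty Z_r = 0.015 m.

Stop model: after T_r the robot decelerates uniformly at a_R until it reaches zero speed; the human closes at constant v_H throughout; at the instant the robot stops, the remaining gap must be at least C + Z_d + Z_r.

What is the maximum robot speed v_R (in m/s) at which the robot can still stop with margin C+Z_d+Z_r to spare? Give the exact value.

v_R_max = 11/20 m/s = 0.5500 m/s

collect terms ⇒ (1/2)·v_R² + (12/25)·v_R + (-1661/4000) = 0
  disc = (12/25)² − 4·(1/2)·(-1661/4000) = 10609/10000 ; √disc = 103/100
  v_R = (−(12/25) + 103/100) / (2·(1/2)) = 11/20 m/s
check:
braking lasts T_s = (11/20)/1 = 0.5500 s
robot covers v_R·T_r = 0.5500·0.0800 = 0.0440 m before braking
robot covers 0.5500·0.5500 − ½·1.0000·0.5500² = 0.1512 m while stopping
human closes 0.4000·0.6300 = 0.2520 m
residual clearance needed = 0.0800+0.0100+0.0150 = 0.1050 m
sum ≈ 0.0440+0.1512+0.2520+0.1050 ≈ 0.5523 m = S ✓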